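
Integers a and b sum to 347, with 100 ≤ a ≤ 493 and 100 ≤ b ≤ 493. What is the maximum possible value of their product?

30102

ab = a(347 − a) is maximized when a is as near 347/2 as the bounds allow.
Taking a = 173 and b = 174 (both in [100, 493]) gives ab = 30102.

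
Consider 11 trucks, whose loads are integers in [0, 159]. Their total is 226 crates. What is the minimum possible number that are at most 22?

2

If only k of them are at most 22, the other 11 − k are at least 23, so the total is at least (11 − k)·23 + k·0.
This is ≤ 226, so (11 − k)·23 + 0k ≤ 226, which gives k ≥ 2.
Exactly 2 works: 2 values at 0 and 9 at 23 total 207; raise one of the low values by 19 (still ≤ 22) to hit 226.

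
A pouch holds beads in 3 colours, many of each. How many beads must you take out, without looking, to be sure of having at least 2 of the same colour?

4

In the worst case you draw 1 of each of the 3 colours: 3 × 1 = 3.
One more forces 2 of some colour, so 3 + 1 = 4.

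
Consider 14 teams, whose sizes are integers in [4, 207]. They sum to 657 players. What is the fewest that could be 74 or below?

Each value above 74 is at least 75, contributing at least 75 − 4 = 71 above the floor 4.
The sum exceeds the floor total 56 by 601, so at most ⌊601/71⌋ = 8 exceed 74, and at least 6 are ≤ 74.
Exactly 6 works: 6 values at 4 and 8 at 75 total 624; raise one of the low values by 33 (still ≤ 74) to hit 657.

6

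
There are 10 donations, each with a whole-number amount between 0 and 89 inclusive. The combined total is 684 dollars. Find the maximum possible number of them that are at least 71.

If k of the values are ≥ 71, the total is ≥ 71k + 0(10 − k).
Setting 71k + 0(10 − k) ≤ 684 gives 71k ≤ 684, so k ≤ 9.
k = 9 is achieved by 9 values at 71 and 1 at 0, total 639; add 45 to one value (staying below 71) to reach 684.

9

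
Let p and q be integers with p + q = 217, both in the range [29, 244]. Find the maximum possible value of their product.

11772

With p + q fixed, pq peaks when the two are closest together.
Taking p = 108 and q = 109 (both in [29, 244]) gives pq = 11772.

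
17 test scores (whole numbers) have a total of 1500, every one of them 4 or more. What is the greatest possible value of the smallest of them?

If every one of the 17 were at least 89, the total would be at least 17 × 89 = 1513 > 1500.
Achievable: 13 of them at 88 and 4 at 89 total 1500.

88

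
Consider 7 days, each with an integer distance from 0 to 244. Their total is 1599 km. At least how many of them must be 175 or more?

6

Each value short of 175 is at most 174, costing at least 244 − 174 = 70 against the maximum total of 1708.
We can afford to lose at most 1708 − 1599 = 109, so at most ⌊109/70⌋ = 1 fall short, and at least 6 are ≥ 175.
Exactly 6 works: 6 values at 244 and 1 at 174 total 1638; lower one of the high values by 39 (still ≥ 175) to hit 1599.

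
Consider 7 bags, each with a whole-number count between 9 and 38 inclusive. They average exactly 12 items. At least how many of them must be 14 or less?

The total is 7 × 12 = 84.
Let j be the number exceeding 14. Then the total is ≥ 15·j + 9·(7 − j) = 63 + 6j.
So 6j ≤ 21 and j ≤ 3; hence at least 7 − 3 = 4 are ≤ 14.
Exactly 4 works: 4 values at 9 and 3 at 15 total 81; raise one of the low values by 3 (still ≤ 14) to hit 84.

4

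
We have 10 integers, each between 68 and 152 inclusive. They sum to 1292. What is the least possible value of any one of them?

68

Minimizing one value means maximizing the remaining 9.
The other 9 can take up 9 × 152 = 1368 ≥ 1292 − 68, so one integer can sit at its floor of 68.
Achievable: one at 68 and the other 9 totalling 1224, which fits since 9 × 68 ≤ 1224 ≤ 9 × 152.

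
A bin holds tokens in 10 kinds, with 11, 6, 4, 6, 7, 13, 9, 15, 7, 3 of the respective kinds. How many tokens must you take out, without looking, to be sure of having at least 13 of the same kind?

In the worst case you take as many as possible of each kind without reaching 13: 11 + 6 + 4 + 6 + 7 + 12 + 9 + 12 + 7 + 3 = 77.
The next one must give 13 of some kind, so 77 + 1 = 78.

78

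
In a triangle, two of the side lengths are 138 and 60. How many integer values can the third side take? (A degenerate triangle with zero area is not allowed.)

119

The triangle inequality gives |138 − 60| < c < 138 + 60, i.e. 78 < c < 198.
So c can be any integer from 79 to 197: 119 values.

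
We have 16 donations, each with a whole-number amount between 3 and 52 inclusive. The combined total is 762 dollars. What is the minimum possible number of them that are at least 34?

13

Suppose at most 16 − j of them reach 34; then j values are ≤ 33 and the rest ≤ 52.
The total is then ≤ 33·j + 52·(16 − j) = 832 − 19j. For this to be ≥ 762 we need j ≤ 3, so at least 16 − 3 = 13 must reach 34.
Exactly 13 works: 13 values at 52 and 3 at 33 total 775; lower one of the high values by 13 (still ≥ 34) to hit 762.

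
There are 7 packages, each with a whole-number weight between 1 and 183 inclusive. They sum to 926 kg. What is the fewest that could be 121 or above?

Suppose at most 7 − j of them reach 121; then j values are ≤ 120 and the rest ≤ 183.
The total is then ≤ 120·j + 183·(7 − j) = 1281 − 63j. For this to be ≥ 926 we need j ≤ 5, so at least 7 − 5 = 2 must reach 121.
Exactly 2 works: 2 values at 183 and 5 at 120 total 966; lower one of the high values by 40 (still ≥ 121) to hit 926.

2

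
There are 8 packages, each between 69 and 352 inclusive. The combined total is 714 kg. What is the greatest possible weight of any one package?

231

To make one package as large as possible, make the other 7 as small as possible.
The other 7 contribute at least 7 × 69 = 483, leaving at most 714 − 483 = 231.
Since 231 ≤ 352, this is achievable: one at 231 and 7 at 69.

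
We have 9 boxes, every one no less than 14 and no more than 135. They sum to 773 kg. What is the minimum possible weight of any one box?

14

To make one box as small as possible, make the other 8 as large as possible.
The other 8 can take up 8 × 135 = 1080 ≥ 773 − 14, so one box can sit at its floor of 14.
Achievable: one at 14 and the other 8 totalling 759, which fits since 8 × 14 ≤ 759 ≤ 8 × 135.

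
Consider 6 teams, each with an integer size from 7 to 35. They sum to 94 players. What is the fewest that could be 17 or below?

2

Each value above 17 is at least 18, contributing at least 18 − 7 = 11 above the floor 7.
The sum exceeds the floor total 42 by 52, so at most ⌊52/11⌋ = 4 exceed 17, and at least 2 are ≤ 17.
Exactly 2 works: 2 values at 7 and 4 at 18 total 86; raise one of the low values by 8 (still ≤ 17) to hit 94.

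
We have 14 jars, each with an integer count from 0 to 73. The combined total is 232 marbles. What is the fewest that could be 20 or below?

3

Each value above 20 is at least 21, contributing at least 21 − 0 = 21 above the floor 0.
The sum exceeds the floor total 0 by 232, so at most ⌊232/21⌋ = 11 exceed 20, and at least 3 are ≤ 20.
Exactly 3 works: 3 values at 0 and 11 at 21 total 231; raise one of the low values by 1 (still ≤ 20) to hit 232.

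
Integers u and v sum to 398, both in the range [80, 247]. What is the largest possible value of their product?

For a fixed sum, the product uv is largest when u and v are as close as possible.
Taking u = 199 and v = 199 (both in [80, 247]) gives uv = 39601.

39601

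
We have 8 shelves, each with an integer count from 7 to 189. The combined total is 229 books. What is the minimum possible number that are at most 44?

4

Each value above 44 is at least 45, contributing at least 45 − 7 = 38 above the floor 7.
The sum exceeds the floor total 56 by 173, so at most ⌊173/38⌋ = 4 exceed 44, and at least 4 are ≤ 44.
Exactly 4 works: 4 values at 7 and 4 at 45 total 208; raise one of the low values by 21 (still ≤ 44) to hit 229.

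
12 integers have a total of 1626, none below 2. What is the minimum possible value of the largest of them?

136

The average is 1626/12 > 135, so not all 12 can be 135 or less; the largest is ≥ 136.
Equality holds with 6 values of 136 and 6 values of 135.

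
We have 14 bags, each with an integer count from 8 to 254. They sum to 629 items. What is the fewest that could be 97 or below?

9

If only k of them are at most 97, the other 14 − k are at least 98, so the total is at least (14 − k)·98 + k·8.
This is ≤ 629, so (14 − k)·98 + 8k ≤ 629, which gives k ≥ 9.
Exactly 9 works: 9 values at 8 and 5 at 98 total 562; raise one of the low values by 67 (still ≤ 97) to hit 629.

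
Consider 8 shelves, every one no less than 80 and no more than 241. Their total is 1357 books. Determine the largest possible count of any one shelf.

To make one shelf as large as possible, make the other 7 as small as possible.
The other 7 contribute at least 7 × 80 = 560, leaving at most 1357 − 560 = 797.
But each shelf is capped at 241, so the maximum is 241.
Achievable: one at 241 and the other 7 totalling 1116, which fits since 7 × 80 ≤ 1116 ≤ 7 × 241.

241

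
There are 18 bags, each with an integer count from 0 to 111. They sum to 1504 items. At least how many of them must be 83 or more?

1

If only k of them are at least 83, the other 18 − k are at most 82, so the total is at most k·111 + (18 − k)·82.
This must reach 1504, so k·111 + (18 − k)·82 ≥ 1504, giving k ≥ 1.
Exactly 1 works: 1 value at 111 and 17 at 82 total 1505; lower one of the high values by 1 (still ≥ 83) to hit 1504.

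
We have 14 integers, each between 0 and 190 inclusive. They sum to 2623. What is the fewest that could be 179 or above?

11

If only k of them are at least 179, the other 14 − k are at most 178, so the total is at most k·190 + (14 − k)·178.
This must reach 2623, so k·190 + (14 − k)·178 ≥ 2623, giving k ≥ 11.
Exactly 11 works: 11 values at 190 and 3 at 178 total 2624; lower one of the high values by 1 (still ≥ 179) to hit 2623.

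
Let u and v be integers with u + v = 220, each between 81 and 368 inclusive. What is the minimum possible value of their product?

For a fixed sum, uv is smallest when u and v are as far apart as possible.
At the endpoint u = 81, v = 220 − 81 = 139, so uv = 81 × 139 = 11259.

11259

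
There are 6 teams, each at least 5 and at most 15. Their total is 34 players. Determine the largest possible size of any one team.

9

Maximizing one value means minimizing the remaining 5.
The other 5 contribute at least 5 × 5 = 25, leaving at most 34 − 25 = 9.
Since 9 ≤ 15, this is achievable: one at 9 and 5 at 5.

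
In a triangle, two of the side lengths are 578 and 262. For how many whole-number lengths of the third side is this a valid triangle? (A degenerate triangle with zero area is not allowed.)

523

The triangle inequality gives |578 − 262| < c < 578 + 262, i.e. 316 < c < 840.
So c can be any integer from 317 to 839: 523 values.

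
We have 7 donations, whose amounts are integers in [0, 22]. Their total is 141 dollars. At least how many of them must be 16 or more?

6

If only k of them are at least 16, the other 7 − k are at most 15, so the total is at most k·22 + (7 − k)·15.
This must reach 141, so k·22 + (7 − k)·15 ≥ 141, giving k ≥ 6.
Exactly 6 works: 6 values at 22 and 1 at 15 total 147; lower one of the high values by 6 (still ≥ 16) to hit 141.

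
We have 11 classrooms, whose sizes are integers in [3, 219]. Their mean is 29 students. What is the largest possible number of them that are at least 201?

The total is 11 × 29 = 319.
If k of the values are ≥ 201, the total is ≥ 201k + 3(11 − k).
Setting 201k + 3(11 − k) ≤ 319 gives 198k ≤ 286, so k ≤ 1.
k = 1 is achieved by 1 value at 201 and 10 at 3, total 231; add 88 to one value (staying below 201) to reach 319.

1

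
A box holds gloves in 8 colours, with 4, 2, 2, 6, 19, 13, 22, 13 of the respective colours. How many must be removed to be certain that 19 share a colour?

77

In the worst case you take as many as possible of each colour without reaching 19: 4 + 2 + 2 + 6 + 18 + 13 + 18 + 13 = 76.
The next one must give 19 of some colour, so 76 + 1 = 77.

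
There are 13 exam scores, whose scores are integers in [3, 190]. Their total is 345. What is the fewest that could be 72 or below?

If only k of them are at most 72, the other 13 − k are at least 73, so the total is at least (13 − k)·73 + k·3.
This is ≤ 345, so (13 − k)·73 + 3k ≤ 345, which gives k ≥ 9.
Exactly 9 works: 9 values at 3 and 4 at 73 total 319; raise one of the low values by 26 (still ≤ 72) to hit 345.

9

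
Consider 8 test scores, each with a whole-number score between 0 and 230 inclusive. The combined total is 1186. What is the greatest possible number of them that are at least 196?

Suppose k of them are at least 196. Those contribute at least 196 each and the other 8 − k at least 0 each.
So the total is at least 196k + 0(8 − k) = 0 + 196k. This must be ≤ 1186, giving k ≤ 6.
k = 6 is achieved by 6 values at 196 and 2 at 0, total 1176; add 10 to one value (staying below 196) to reach 1186.

6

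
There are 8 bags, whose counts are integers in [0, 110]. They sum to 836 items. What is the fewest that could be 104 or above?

Suppose at most 8 − j of them reach 104; then j values are ≤ 103 and the rest ≤ 110.
The total is then ≤ 103·j + 110·(8 − j) = 880 − 7j. For this to be ≥ 836 we need j ≤ 6, so at least 8 − 6 = 2 must reach 104.
Exactly 2 works: 2 values at 110 and 6 at 103 total 838; lower one of the high values by 2 (still ≥ 104) to hit 836.

2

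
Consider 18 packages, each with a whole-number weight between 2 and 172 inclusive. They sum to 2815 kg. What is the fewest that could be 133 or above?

11

If only k of them are at least 133, the other 18 − k are at most 132, so the total is at most k·172 + (18 − k)·132.
This must reach 2815, so k·172 + (18 − k)·132 ≥ 2815, giving k ≥ 11.
Exactly 11 works: 11 values at 172 and 7 at 132 total 2816; lower one of the high values by 1 (still ≥ 133) to hit 2815.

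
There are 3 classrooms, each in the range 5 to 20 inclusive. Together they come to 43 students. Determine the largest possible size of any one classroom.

Maximizing one value means minimizing the remaining 2.
The other 2 contribute at least 2 × 5 = 10, leaving at most 43 − 10 = 33.
But each classroom is capped at 20, so the maximum is 20.
Achievable: one at 20 and the other 2 totalling 23, which fits since 2 × 5 ≤ 23 ≤ 2 × 20.

20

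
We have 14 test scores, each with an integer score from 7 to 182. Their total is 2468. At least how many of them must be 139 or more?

13

Suppose at most 14 − j of them reach 139; then j values are ≤ 138 and the rest ≤ 182.
The total is then ≤ 138·j + 182·(14 − j) = 2548 − 44j. For this to be ≥ 2468 we need j ≤ 1, so at least 14 − 1 = 13 must reach 139.
Exactly 13 works: 13 values at 182 and 1 at 138 total 2504; lower one of the high values by 36 (still ≥ 139) to hit 2468.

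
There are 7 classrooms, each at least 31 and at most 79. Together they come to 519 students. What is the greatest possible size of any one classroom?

To make one classroom as large as possible, make the other 6 as small as possible.
The other 6 contribute at least 6 × 31 = 186, leaving at most 519 − 186 = 333.
But each classroom is capped at 79, so the maximum is 79.
Achievable: one at 79 and the other 6 totalling 440, which fits since 6 × 31 ≤ 440 ≤ 6 × 79.

79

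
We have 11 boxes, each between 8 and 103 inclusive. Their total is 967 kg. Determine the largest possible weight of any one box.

Maximizing one value means minimizing the remaining 10.
The other 10 contribute at least 10 × 8 = 80, leaving at most 967 − 80 = 887.
But each box is capped at 103, so the maximum is 103.
Achievable: one at 103 and the other 10 totalling 864, which fits since 10 × 8 ≤ 864 ≤ 10 × 103.

103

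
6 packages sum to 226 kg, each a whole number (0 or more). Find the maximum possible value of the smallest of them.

37

If every one of the 6 were at least 38, the total would be at least 6 × 38 = 228 > 226.
Achievable: 2 of them at 37 and 4 at 38 total 226.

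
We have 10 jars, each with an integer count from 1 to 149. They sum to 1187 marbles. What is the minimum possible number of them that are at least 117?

1

Suppose at most 10 − j of them reach 117; then j values are ≤ 116 and the rest ≤ 149.
The total is then ≤ 116·j + 149·(10 − j) = 1490 − 33j. For this to be ≥ 1187 we need j ≤ 9, so at least 10 − 9 = 1 must reach 117.
Exactly 1 works: 1 value at 149 and 9 at 116 total 1193; lower one of the high values by 6 (still ≥ 117) to hit 1187.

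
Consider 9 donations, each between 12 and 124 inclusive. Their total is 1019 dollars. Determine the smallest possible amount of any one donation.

Minimizing one value means maximizing the remaining 8.
The other 8 contribute at most 8 × 124 = 992, leaving at least 1019 − 992 = 27.
Since 27 ≥ 12, this is achievable: one at 27 and 8 at 124.

27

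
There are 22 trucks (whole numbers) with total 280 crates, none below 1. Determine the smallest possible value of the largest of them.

The 22 values sum to 280, so their maximum is at least ⌈280/22⌉ = 13.
Achievable: 16 of them at 13 and 6 at 12 total 280.

13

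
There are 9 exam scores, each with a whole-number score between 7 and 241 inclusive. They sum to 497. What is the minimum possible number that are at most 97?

Each value above 97 is at least 98, contributing at least 98 − 7 = 91 above the floor 7.
The sum exceeds the floor total 63 by 434, so at most ⌊434/91⌋ = 4 exceed 97, and at least 5 are ≤ 97.
Exactly 5 works: 5 values at 7 and 4 at 98 total 427; raise one of the low values by 70 (still ≤ 97) to hit 497.

5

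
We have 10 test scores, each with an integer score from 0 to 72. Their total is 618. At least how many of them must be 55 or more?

5

Each value short of 55 is at most 54, costing at least 72 − 54 = 18 against the maximum total of 720.
We can afford to lose at most 720 − 618 = 102, so at most ⌊102/18⌋ = 5 fall short, and at least 5 are ≥ 55.
Exactly 5 works: 5 values at 72 and 5 at 54 total 630; lower one of the high values by 12 (still ≥ 55) to hit 618.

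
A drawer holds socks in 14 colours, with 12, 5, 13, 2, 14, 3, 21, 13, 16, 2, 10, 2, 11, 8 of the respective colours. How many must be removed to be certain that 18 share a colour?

In the worst case you take as many as possible of each colour without reaching 18: 12 + 5 + 13 + 2 + 14 + 3 + 17 + 13 + 16 + 2 + 10 + 2 + 11 + 8 = 128.
The next one must give 18 of some colour, so 128 + 1 = 129.

129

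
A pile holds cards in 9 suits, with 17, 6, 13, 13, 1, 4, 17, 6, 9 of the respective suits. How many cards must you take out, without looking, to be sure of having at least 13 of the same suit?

75

In the worst case you take as many as possible of each suit without reaching 13: 12 + 6 + 12 + 12 + 1 + 4 + 12 + 6 + 9 = 74.
The next one must give 13 of some suit, so 74 + 1 = 75.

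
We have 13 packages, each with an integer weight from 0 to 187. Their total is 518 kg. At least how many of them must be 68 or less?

Let j be the number exceeding 68. Then the total is ≥ 69·j + 0·(13 − j) = 0 + 69j.
So 69j ≤ 518 and j ≤ 7; hence at least 13 − 7 = 6 are ≤ 68.
Exactly 6 works: 6 values at 0 and 7 at 69 total 483; raise one of the low values by 35 (still ≤ 68) to hit 518.

6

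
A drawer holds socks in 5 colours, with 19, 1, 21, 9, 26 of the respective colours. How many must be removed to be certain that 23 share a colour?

73

In the worst case you take as many as possible of each colour without reaching 23: 19 + 1 + 21 + 9 + 22 = 72.
The next one must give 23 of some colour, so 72 + 1 = 73.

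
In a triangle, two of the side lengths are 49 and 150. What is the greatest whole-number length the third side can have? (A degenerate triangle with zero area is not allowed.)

The third side must be less than 49 + 150 = 199.
The largest integer below 199 is 198.

198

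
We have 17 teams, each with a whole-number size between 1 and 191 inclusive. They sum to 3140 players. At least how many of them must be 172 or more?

12

Each value short of 172 is at most 171, costing at least 191 − 171 = 20 against the maximum total of 3247.
We can afford to lose at most 3247 − 3140 = 107, so at most ⌊107/20⌋ = 5 fall short, and at least 12 are ≥ 172.
Exactly 12 works: 12 values at 191 and 5 at 171 total 3147; lower one of the high values by 7 (still ≥ 172) to hit 3140.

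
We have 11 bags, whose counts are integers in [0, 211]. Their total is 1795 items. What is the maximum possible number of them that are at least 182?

9

With k values at 182 or above and the rest at least 0, the sum is at least 0 + 182k.
Since the sum is 1795, we need 182k ≤ 1795, i.e. k ≤ 9.
k = 9 is achieved by 9 values at 182 and 2 at 0, total 1638; add 157 to one value (staying below 182) to reach 1795.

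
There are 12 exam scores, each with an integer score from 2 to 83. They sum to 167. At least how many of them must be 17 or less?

If only k of them are at most 17, the other 12 − k are at least 18, so the total is at least (12 − k)·18 + k·2.
This is ≤ 167, so (12 − k)·18 + 2k ≤ 167, which gives k ≥ 4.
Exactly 4 works: 4 values at 2 and 8 at 18 total 152; raise one of the low values by 15 (still ≤ 17) to hit 167.

4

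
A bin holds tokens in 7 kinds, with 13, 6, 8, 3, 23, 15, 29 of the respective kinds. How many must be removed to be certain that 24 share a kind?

92

In the worst case you take as many as possible of each kind without reaching 24: 13 + 6 + 8 + 3 + 23 + 15 + 23 = 91.
The next one must give 24 of some kind, so 91 + 1 = 92.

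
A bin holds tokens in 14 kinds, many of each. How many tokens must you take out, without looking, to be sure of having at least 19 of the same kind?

In the worst case you draw 18 of each of the 14 kinds: 14 × 18 = 252.
One more forces 19 of some kind, so 252 + 1 = 253.

253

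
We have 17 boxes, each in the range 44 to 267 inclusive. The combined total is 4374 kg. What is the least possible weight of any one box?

Minimizing one value means maximizing the remaining 16.
The other 16 contribute at most 16 × 267 = 4272, leaving at least 4374 − 4272 = 102.
Since 102 ≥ 44, this is achievable: one at 102 and 16 at 267.

102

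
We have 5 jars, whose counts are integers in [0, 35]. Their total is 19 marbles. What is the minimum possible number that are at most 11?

Let j be the number exceeding 11. Then the total is ≥ 12·j + 0·(5 − j) = 0 + 12j.
So 12j ≤ 19 and j ≤ 1; hence at least 5 − 1 = 4 are ≤ 11.
Exactly 4 works: 4 values at 0 and 1 at 12 total 12; raise one of the low values by 7 (still ≤ 11) to hit 19.

4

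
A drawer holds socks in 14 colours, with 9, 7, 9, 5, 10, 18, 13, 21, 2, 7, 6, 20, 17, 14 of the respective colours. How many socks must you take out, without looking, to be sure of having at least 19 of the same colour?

154

In the worst case you take as many as possible of each colour without reaching 19: 9 + 7 + 9 + 5 + 10 + 18 + 13 + 18 + 2 + 7 + 6 + 18 + 17 + 14 = 153.
The next one must give 19 of some colour, so 153 + 1 = 154.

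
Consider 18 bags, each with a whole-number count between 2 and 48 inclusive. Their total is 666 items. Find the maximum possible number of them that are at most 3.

Each value at 3 or below falls at least 48 − 3 = 45 short of the ceiling 48.
The ceiling total is 18 × 48 = 864, and we need 666, so at most ⌊(864 − 666)/45⌋ = 4 can be that low.
k = 4 is achieved by 4 values at 3 and 14 at 48, total 684; lower one of the 48's by 18 (still > 3) to reach 666.

4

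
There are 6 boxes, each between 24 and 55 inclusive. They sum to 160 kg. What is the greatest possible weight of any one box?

Maximizing one value means minimizing the remaining 5.
The other 5 contribute at least 5 × 24 = 120, leaving at most 160 − 120 = 40.
Since 40 ≤ 55, this is achievable: one at 40 and 5 at 24.

40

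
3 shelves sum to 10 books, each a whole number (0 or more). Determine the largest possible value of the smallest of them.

If every one of the 3 were at least 4, the total would be at least 3 × 4 = 12 > 10.
Equality holds with 2 values of 3 and 1 value of 4.

3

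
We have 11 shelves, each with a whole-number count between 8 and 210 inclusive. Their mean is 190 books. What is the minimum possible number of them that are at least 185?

The total is 11 × 190 = 2090.
Suppose at most 11 − j of them reach 185; then j values are ≤ 184 and the rest ≤ 210.
The total is then ≤ 184·j + 210·(11 − j) = 2310 − 26j. For this to be ≥ 2090 we need j ≤ 8, so at least 11 − 8 = 3 must reach 185.
Exactly 3 works: 3 values at 210 and 8 at 184 total 2102; lower one of the high values by 12 (still ≥ 185) to hit 2090.

3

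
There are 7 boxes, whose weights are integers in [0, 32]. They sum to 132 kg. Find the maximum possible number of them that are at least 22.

If k of the values are ≥ 22, the total is ≥ 22k + 0(7 − k).
Setting 22k + 0(7 − k) ≤ 132 gives 22k ≤ 132, so k ≤ 6.
k = 6 is achieved by 6 values at 22 and 1 at 0, total 132.

6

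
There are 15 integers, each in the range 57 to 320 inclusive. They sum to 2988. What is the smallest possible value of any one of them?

57

To make one integer as small as possible, make the other 14 as large as possible.
The other 14 can take up 14 × 320 = 4480 ≥ 2988 − 57, so one integer can sit at its floor of 57.
Achievable: one at 57 and the other 14 totalling 2931, which fits since 14 × 57 ≤ 2931 ≤ 14 × 320.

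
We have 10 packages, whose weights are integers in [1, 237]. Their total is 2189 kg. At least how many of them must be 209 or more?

4

If only k of them are at least 209, the other 10 − k are at most 208, so the total is at most k·237 + (10 − k)·208.
This must reach 2189, so k·237 + (10 − k)·208 ≥ 2189, giving k ≥ 4.
Exactly 4 works: 4 values at 237 and 6 at 208 total 2196; lower one of the high values by 7 (still ≥ 209) to hit 2189.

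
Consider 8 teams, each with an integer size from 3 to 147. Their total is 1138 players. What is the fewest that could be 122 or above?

Each value short of 122 is at most 121, costing at least 147 − 121 = 26 against the maximum total of 1176.
We can afford to lose at most 1176 − 1138 = 38, so at most ⌊38/26⌋ = 1 fall short, and at least 7 are ≥ 122.
Exactly 7 works: 7 values at 147 and 1 at 121 total 1150; lower one of the high values by 12 (still ≥ 122) to hit 1138.

7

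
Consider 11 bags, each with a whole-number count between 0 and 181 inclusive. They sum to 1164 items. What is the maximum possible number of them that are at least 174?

6

With k values at 174 or above and the rest at least 0, the sum is at least 0 + 174k.
Since the sum is 1164, we need 174k ≤ 1164, i.e. k ≤ 6.
k = 6 is achieved by 6 values at 174 and 5 at 0, total 1044; add 120 to one value (staying below 174) to reach 1164.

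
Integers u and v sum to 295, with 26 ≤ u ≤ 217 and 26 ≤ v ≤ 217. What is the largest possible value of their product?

21756

With u + v fixed, uv peaks when the two are closest together.
Taking u = 147 and v = 148 (both in [26, 217]) gives uv = 21756.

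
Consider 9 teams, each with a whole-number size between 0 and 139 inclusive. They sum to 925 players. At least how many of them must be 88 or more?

3

Each value short of 88 is at most 87, costing at least 139 − 87 = 52 against the maximum total of 1251.
We can afford to lose at most 1251 − 925 = 326, so at most ⌊326/52⌋ = 6 fall short, and at least 3 are ≥ 88.
Exactly 3 works: 3 values at 139 and 6 at 87 total 939; lower one of the high values by 14 (still ≥ 88) to hit 925.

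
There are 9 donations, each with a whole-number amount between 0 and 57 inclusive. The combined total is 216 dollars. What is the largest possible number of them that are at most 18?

Each value at 18 or below falls at least 57 − 18 = 39 short of the ceiling 57.
The ceiling total is 9 × 57 = 513, and we need 216, so at most ⌊(513 − 216)/39⌋ = 7 can be that low.
k = 7 is achieved by 7 values at 18 and 2 at 57, total 240; lower one of the 57's by 24 (still > 18) to reach 216.

7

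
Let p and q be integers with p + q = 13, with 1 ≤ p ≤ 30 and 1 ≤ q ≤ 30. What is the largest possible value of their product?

With p + q fixed, pq peaks when the two are closest together.
Taking p = 6 and q = 7 (both in [1, 30]) gives pq = 42.

42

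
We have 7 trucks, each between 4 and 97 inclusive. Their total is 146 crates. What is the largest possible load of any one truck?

97

Maximizing one value means minimizing the remaining 6.
The other 6 contribute at least 6 × 4 = 24, leaving at most 146 − 24 = 122.
But each truck is capped at 97, so the maximum is 97.
Achievable: one at 97 and the other 6 totalling 49, which fits since 6 × 4 ≤ 49 ≤ 6 × 97.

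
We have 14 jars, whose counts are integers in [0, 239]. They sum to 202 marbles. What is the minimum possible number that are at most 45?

Each value above 45 is at least 46, contributing at least 46 − 0 = 46 above the floor 0.
The sum exceeds the floor total 0 by 202, so at most ⌊202/46⌋ = 4 exceed 45, and at least 10 are ≤ 45.
Exactly 10 works: 10 values at 0 and 4 at 46 total 184; raise one of the low values by 18 (still ≤ 45) to hit 202.

10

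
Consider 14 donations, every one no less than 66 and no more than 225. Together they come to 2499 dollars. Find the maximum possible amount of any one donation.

225

To make one donation as large as possible, make the other 13 as small as possible.
The other 13 contribute at least 13 × 66 = 858, leaving at most 2499 − 858 = 1641.
But each donation is capped at 225, so the maximum is 225.
Achievable: one at 225 and the other 13 totalling 2274, which fits since 13 × 66 ≤ 2274 ≤ 13 × 225.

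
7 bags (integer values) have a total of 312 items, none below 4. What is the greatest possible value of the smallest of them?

44

The 7 values sum to 312, so their minimum is at most ⌊312/7⌋ = 44.
Achievable: 3 of them at 44 and 4 at 45 total 312.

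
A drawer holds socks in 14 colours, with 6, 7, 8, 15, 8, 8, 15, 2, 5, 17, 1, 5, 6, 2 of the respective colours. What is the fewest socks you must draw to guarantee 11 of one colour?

In the worst case you take as many as possible of each colour without reaching 11: 6 + 7 + 8 + 10 + 8 + 8 + 10 + 2 + 5 + 10 + 1 + 5 + 6 + 2 = 88.
The next one must give 11 of some colour, so 88 + 1 = 89.

89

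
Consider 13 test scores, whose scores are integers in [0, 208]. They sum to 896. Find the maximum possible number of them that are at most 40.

Each value at 40 or below falls at least 208 − 40 = 168 short of the ceiling 208.
The ceiling total is 13 × 208 = 2704, and we need 896, so at most ⌊(2704 − 896)/168⌋ = 10 can be that low.
k = 10 is achieved by 10 values at 40 and 3 at 208, total 1024; lower one of the 208's by 128 (still > 40) to reach 896.

10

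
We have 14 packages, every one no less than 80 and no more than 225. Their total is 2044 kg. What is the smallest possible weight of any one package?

80

To make one package as small as possible, make the other 13 as large as possible.
The other 13 can take up 13 × 225 = 2925 ≥ 2044 − 80, so one package can sit at its floor of 80.
Achievable: one at 80 and the other 13 totalling 1964, which fits since 13 × 80 ≤ 1964 ≤ 13 × 225.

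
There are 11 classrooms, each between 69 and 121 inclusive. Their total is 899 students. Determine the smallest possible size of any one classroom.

69

Minimizing one value means maximizing the remaining 10.
The other 10 can take up 10 × 121 = 1210 ≥ 899 − 69, so one classroom can sit at its floor of 69.
Achievable: one at 69 and the other 10 totalling 830, which fits since 10 × 69 ≤ 830 ≤ 10 × 121.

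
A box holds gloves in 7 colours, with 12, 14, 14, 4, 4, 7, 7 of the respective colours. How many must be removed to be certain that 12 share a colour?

In the worst case you take as many as possible of each colour without reaching 12: 11 + 11 + 11 + 4 + 4 + 7 + 7 = 55.
The next one must give 12 of some colour, so 55 + 1 = 56.

56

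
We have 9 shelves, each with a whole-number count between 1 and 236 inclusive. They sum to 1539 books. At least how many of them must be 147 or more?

3

Suppose at most 9 − j of them reach 147; then j values are ≤ 146 and the rest ≤ 236.
The total is then ≤ 146·j + 236·(9 − j) = 2124 − 90j. For this to be ≥ 1539 we need j ≤ 6, so at least 9 − 6 = 3 must reach 147.
Exactly 3 works: 3 values at 236 and 6 at 146 total 1584; lower one of the high values by 45 (still ≥ 147) to hit 1539.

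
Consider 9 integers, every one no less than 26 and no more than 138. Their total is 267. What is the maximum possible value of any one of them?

To make one integer as large as possible, make the other 8 as small as possible.
The other 8 contribute at least 8 × 26 = 208, leaving at most 267 − 208 = 59.
Since 59 ≤ 138, this is achievable: one at 59 and 8 at 26.

59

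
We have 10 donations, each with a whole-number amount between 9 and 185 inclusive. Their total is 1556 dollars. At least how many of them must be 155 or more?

Each value short of 155 is at most 154, costing at least 185 − 154 = 31 against the maximum total of 1850.
We can afford to lose at most 1850 − 1556 = 294, so at most ⌊294/31⌋ = 9 fall short, and at least 1 are ≥ 155.
Exactly 1 works: 1 value at 185 and 9 at 154 total 1571; lower one of the high values by 15 (still ≥ 155) to hit 1556.

1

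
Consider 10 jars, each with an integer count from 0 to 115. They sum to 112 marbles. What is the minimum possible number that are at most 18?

If only k of them are at most 18, the other 10 − k are at least 19, so the total is at least (10 − k)·19 + k·0.
This is ≤ 112, so (10 − k)·19 + 0k ≤ 112, which gives k ≥ 5.
Exactly 5 works: 5 values at 0 and 5 at 19 total 95; raise one of the low values by 17 (still ≤ 18) to hit 112.

5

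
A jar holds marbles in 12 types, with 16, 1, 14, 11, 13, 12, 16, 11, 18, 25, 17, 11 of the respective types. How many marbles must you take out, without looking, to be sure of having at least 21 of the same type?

In the worst case you take as many as possible of each type without reaching 21: 16 + 1 + 14 + 11 + 13 + 12 + 16 + 11 + 18 + 20 + 17 + 11 = 160.
The next one must give 21 of some type, so 160 + 1 = 161.

161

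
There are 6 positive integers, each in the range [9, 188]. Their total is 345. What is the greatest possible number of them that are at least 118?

With k values at 118 or above and the rest at least 9, the sum is at least 54 + 109k.
Since the sum is 345, we need 109k ≤ 291, i.e. k ≤ 2.
k = 2 is achieved by 2 values at 118 and 4 at 9, total 272; add 73 to one value (staying below 118) to reach 345.

2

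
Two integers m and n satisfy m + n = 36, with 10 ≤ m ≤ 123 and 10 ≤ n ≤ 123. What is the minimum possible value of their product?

For a fixed sum, mn is smallest when m and n are as far apart as possible.
At the endpoint m = 10, n = 36 − 10 = 26, so mn = 10 × 26 = 260.

260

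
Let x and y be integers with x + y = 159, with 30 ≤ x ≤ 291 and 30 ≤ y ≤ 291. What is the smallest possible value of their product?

xy = x(159 − x) is concave in x, so over [30, 129] it is minimized at an endpoint.
The extreme feasible split is x = 30, y = 129, giving xy = 3870.

3870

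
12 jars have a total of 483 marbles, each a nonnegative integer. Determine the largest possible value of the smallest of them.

If every one of the 12 were at least 41, the total would be at least 12 × 41 = 492 > 483.
Taking 9 copies of 40 and 3 copies of 41 gives exactly 483, so 40 is attained.

40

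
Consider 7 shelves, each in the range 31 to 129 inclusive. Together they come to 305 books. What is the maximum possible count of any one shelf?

119

To make one shelf as large as possible, make the other 6 as small as possible.
The other 6 contribute at least 6 × 31 = 186, leaving at most 305 − 186 = 119.
Since 119 ≤ 129, this is achievable: one at 119 and 6 at 31.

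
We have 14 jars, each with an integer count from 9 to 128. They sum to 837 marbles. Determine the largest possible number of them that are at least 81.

Suppose k of them are at least 81. Those contribute at least 81 each and the other 14 − k at least 9 each.
So the total is at least 81k + 9(14 − k) = 126 + 72k. This must be ≤ 837, giving k ≤ 9.
k = 9 is achieved by 9 values at 81 and 5 at 9, total 774; add 63 to one value (staying below 81) to reach 837.

9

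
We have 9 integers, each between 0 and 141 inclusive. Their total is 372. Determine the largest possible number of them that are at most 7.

6

Suppose k of them are at most 7. Those contribute at most 7 each and the rest at most 141 each.
So the total is at most 7k + 141(9 − k) = 1269 − 134k. This must still be ≥ 372, so k ≤ 6.
k = 6 is achieved by 6 values at 7 and 3 at 141, total 465; lower one of the 141's by 93 (still > 7) to reach 372.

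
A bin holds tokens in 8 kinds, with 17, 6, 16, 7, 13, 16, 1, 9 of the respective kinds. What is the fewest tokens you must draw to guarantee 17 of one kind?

In the worst case you take as many as possible of each kind without reaching 17: 16 + 6 + 16 + 7 + 13 + 16 + 1 + 9 = 84.
The next one must give 17 of some kind, so 84 + 1 = 85.

85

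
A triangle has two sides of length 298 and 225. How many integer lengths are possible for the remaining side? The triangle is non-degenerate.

449

The triangle inequality gives |298 − 225| < c < 298 + 225, i.e. 73 < c < 523.
So c can be any integer from 74 to 522: 449 values.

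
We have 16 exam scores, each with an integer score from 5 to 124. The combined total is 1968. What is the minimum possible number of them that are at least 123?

Each value short of 123 is at most 122, costing at least 124 − 122 = 2 against the maximum total of 1984.
We can afford to lose at most 1984 − 1968 = 16, so at most ⌊16/2⌋ = 8 fall short, and at least 8 are ≥ 123.
Exactly 8 works: 8 values at 124 and 8 at 122 total 1968.

8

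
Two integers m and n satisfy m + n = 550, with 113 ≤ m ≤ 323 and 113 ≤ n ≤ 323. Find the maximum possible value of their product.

75625

mn = m(550 − m) is maximized when m is as near 550/2 as the bounds allow.
Taking m = 275 and n = 275 (both in [113, 323]) gives mn = 75625.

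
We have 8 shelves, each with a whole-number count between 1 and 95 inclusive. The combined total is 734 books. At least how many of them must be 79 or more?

Suppose at most 8 − j of them reach 79; then j values are ≤ 78 and the rest ≤ 95.
The total is then ≤ 78·j + 95·(8 − j) = 760 − 17j. For this to be ≥ 734 we need j ≤ 1, so at least 8 − 1 = 7 must reach 79.
Exactly 7 works: 7 values at 95 and 1 at 78 total 743; lower one of the high values by 9 (still ≥ 79) to hit 734.

7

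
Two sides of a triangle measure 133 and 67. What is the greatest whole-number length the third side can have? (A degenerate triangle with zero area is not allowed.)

199

The third side must be less than 133 + 67 = 200.
The largest integer below 200 is 199.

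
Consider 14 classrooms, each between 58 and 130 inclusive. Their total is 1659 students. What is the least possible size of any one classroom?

58

To make one classroom as small as possible, make the other 13 as large as possible.
The other 13 can take up 13 × 130 = 1690 ≥ 1659 − 58, so one classroom can sit at its floor of 58.
Achievable: one at 58 and the other 13 totalling 1601, which fits since 13 × 58 ≤ 1601 ≤ 13 × 130.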